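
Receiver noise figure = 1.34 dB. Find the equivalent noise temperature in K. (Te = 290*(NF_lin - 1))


NF_lin = 10^(1.34/10) = 1.361445
Te = 290 * (1.361445 - 1) = 104.8 K

104.8 K


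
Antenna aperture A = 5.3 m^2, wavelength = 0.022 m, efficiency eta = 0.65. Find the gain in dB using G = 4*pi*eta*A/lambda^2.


G_linear = 4*pi*0.65*5.3/0.022^2 = 89444.52
G_dB = 10*log10(89444.52) = 49.5 dB

49.5 dB


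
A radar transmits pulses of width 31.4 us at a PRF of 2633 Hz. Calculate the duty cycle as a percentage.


DC = 31.4e-6 * 2633 * 100 = 8.27%

8.27%


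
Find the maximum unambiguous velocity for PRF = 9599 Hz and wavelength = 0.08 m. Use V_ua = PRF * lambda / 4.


V_ua = 9599 * 0.08 / 4 = 192.0 m/s

192.0 m/s


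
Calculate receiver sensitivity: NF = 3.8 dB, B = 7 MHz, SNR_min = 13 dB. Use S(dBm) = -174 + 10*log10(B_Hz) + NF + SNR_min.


10*log10(7000000.0) = 68.45
S = -174 + 68.45 + 3.8 + 13 = -88.7 dBm

-88.7 dBm


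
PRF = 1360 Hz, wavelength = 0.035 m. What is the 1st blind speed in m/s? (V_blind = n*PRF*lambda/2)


V_blind = 1 * 1360 * 0.035 / 2 = 23.8 m/s

23.8 m/s


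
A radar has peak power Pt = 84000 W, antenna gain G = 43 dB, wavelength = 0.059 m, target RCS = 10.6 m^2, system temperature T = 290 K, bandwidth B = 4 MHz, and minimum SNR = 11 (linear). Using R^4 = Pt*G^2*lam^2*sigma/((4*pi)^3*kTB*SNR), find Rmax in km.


G_lin = 10^(43/10) = 19952.62315
R^4 = 84000 * 19952.62315^2 * 0.059^2 * 10.6 / ((4*pi)^3 * 1.38e-23 * 290 * 4000000.0 * 11)
R^4 = 3.53126e21 m^4
R_max = (3.53126e21)^(1/4) = 243771.2 m = 243.8 km

243.8 km


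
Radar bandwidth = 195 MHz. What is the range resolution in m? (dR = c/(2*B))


dR = 3e8 / (2 * 195000000.0) = 0.77 m

0.77 m


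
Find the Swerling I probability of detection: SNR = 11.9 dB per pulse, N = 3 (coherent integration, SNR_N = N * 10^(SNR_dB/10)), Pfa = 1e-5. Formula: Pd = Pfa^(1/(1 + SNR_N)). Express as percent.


SNR_lin = 10^(11.9/10) = 15.48817
SNR_N = 3 * 15.48817 = 46.46451
1/(1 + SNR_N) = 1/47.46451 = 0.0210684
Pd = (1e-5)^0.0210684 = 0.78462
Pd = 78.5%

78.5%


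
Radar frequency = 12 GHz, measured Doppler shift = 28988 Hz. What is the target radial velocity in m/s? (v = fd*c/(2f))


v = 28988 * 3e8 / (2 * 12000000000.0) = 362.4 m/s

362.4 m/s


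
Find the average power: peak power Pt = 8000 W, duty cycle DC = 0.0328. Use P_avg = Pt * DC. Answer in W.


P_avg = 8000 * 0.0328 = 262.4 W

262.4 W


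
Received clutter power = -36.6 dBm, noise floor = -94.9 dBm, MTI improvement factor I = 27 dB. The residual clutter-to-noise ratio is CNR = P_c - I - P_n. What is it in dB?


CNR = -36.6 - 27 - (-94.9) = 31.3 dB

31.3 dB


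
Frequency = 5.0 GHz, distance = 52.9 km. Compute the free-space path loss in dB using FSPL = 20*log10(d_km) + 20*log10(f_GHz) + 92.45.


20*log10(52.9) = 34.47
20*log10(5.0) = 13.98
FSPL = 140.9 dB

140.9 dB


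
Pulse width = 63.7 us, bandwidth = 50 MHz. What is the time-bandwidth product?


TBP = 63.7 * 50 = 3185.0

3185.0


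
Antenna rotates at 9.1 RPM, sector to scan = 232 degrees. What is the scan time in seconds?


t = 232 / (9.1 * 360) * 60 = 4.25 s

4.25 s


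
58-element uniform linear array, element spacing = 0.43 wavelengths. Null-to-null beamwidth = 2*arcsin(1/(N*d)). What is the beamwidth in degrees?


1/(N*d) = 1/(58*0.43) = 0.040096
BW = 2*arcsin(0.040096) = 4.6 degrees

4.6 degrees


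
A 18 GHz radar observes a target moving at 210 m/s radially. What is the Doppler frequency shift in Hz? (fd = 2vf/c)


fd = 2 * 210 * 18000000000.0 / 3e8 = 25200.0 Hz

25200.0 Hz


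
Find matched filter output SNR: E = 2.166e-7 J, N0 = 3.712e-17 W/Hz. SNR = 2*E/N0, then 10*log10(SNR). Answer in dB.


SNR_lin = 2 * 2.166e-7 / 3.712e-17 = 1.167e10
SNR_dB = 10*log10(1.167e10) = 100.7 dB

100.7 dB


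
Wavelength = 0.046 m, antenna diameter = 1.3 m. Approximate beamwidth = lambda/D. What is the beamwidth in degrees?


BW_rad = 0.046 / 1.3 = 0.035385
BW_deg = 2.03 degrees

2.03 degrees


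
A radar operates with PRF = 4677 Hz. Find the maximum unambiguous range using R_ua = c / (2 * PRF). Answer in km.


R_ua = 3e8 / (2 * 4677) = 32071.8 m = 32.1 km

32.1 km


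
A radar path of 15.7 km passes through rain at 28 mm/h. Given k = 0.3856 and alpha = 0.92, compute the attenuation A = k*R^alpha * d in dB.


gamma = 0.3856 * 28^0.92 = 8.270322 dB/km
A = 8.270322 * 15.7 = 129.84 dB

129.84 dB


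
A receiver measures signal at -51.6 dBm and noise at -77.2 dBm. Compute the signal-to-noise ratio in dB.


SNR = -51.6 - (-77.2) = 25.6 dB

25.6 dB


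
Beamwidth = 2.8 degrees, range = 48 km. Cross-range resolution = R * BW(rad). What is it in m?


BW_rad = 0.048869219
CR = 48000 * 0.048869219 = 2345.7 m

2345.7 m


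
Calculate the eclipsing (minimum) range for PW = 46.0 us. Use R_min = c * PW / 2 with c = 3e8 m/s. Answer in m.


R_min = 3e8 * 46.0e-6 / 2 = 6900.0 m

6900.0 m


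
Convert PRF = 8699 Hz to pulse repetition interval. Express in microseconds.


PRI = 1/8699 = 0.0001149557 s = 115.0 us

115.0 us


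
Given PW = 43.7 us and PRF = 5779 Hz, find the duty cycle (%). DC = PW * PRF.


DC = 43.7e-6 * 5779 * 100 = 25.25%

25.25%


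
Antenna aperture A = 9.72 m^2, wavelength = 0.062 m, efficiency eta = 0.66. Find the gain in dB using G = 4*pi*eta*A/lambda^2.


G_linear = 4*pi*0.66*9.72/0.062^2 = 20971.85
G_dB = 10*log10(20971.85) = 43.2 dB

43.2 dB


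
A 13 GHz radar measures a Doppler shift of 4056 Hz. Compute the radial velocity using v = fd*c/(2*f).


v = 4056 * 3e8 / (2 * 13000000000.0) = 46.8 m/s

46.8 m/s


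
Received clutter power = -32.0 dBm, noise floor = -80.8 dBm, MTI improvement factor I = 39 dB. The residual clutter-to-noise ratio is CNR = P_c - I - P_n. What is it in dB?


CNR = -32.0 - 39 - (-80.8) = 9.8 dB

9.8 dB


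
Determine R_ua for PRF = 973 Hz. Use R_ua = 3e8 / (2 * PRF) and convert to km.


R_ua = 3e8 / (2 * 973) = 154162.4 m = 154.2 km

154.2 km


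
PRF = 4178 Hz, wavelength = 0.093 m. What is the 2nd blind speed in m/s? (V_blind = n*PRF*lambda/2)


V_blind = 2 * 4178 * 0.093 / 2 = 388.6 m/s

388.6 m/s


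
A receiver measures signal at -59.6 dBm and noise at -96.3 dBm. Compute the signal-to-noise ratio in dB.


SNR = -59.6 - (-96.3) = 36.7 dB

36.7 dB


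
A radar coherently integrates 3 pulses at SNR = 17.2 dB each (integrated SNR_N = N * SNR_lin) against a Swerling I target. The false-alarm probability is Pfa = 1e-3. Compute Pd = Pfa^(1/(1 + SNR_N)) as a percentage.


SNR_lin = 10^(17.2/10) = 52.48075
SNR_N = 3 * 52.48075 = 157.44225
1/(1 + SNR_N) = 1/158.44225 = 0.0063114
Pd = (1e-3)^0.0063114 = 0.95734
Pd = 95.7%

95.7%


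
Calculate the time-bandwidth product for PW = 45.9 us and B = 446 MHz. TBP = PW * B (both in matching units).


TBP = 45.9 * 446 = 20471.4

20471.4


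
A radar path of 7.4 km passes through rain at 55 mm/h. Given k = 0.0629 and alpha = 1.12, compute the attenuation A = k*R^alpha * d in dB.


gamma = 0.0629 * 55^1.12 = 5.595731 dB/km
A = 5.595731 * 7.4 = 41.41 dB

41.41 dB


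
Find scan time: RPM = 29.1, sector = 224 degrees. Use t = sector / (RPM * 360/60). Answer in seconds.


t = 224 / (29.1 * 360) * 60 = 1.28 s

1.28 s


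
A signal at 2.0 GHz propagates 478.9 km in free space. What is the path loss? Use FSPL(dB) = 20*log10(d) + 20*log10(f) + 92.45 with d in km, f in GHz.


20*log10(478.9) = 53.6
20*log10(2.0) = 6.02
FSPL = 152.1 dB

152.1 dB


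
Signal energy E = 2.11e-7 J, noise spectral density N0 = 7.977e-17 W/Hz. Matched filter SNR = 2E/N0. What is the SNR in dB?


SNR_lin = 2 * 2.11e-7 / 7.977e-17 = 5.29e9
SNR_dB = 10*log10(5.29e9) = 97.2 dB

97.2 dB


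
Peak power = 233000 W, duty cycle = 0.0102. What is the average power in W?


P_avg = 233000 * 0.0102 = 2376.6 W

2376.6 W


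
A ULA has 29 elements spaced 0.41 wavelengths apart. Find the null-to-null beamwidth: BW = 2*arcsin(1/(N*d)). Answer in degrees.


1/(N*d) = 1/(29*0.41) = 0.084104
BW = 2*arcsin(0.084104) = 9.6 degrees

9.6 degrees


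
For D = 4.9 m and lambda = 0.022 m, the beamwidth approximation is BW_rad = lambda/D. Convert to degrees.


BW_rad = 0.022 / 4.9 = 0.00449
BW_deg = 0.26 degrees

0.26 degrees


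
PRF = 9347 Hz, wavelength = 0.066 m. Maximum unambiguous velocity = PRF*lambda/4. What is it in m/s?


V_ua = 9347 * 0.066 / 4 = 154.2 m/s

154.2 m/s


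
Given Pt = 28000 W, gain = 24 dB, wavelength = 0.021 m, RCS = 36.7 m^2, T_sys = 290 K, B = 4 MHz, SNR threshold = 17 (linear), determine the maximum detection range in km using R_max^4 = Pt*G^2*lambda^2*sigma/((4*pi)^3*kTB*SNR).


G_lin = 10^(24/10) = 251.188643
R^4 = 28000 * 251.188643^2 * 0.021^2 * 36.7 / ((4*pi)^3 * 1.38e-23 * 290 * 4000000.0 * 17)
R^4 = 5.29477e16 m^4
R_max = (5.29477e16)^(1/4) = 15169.2 m = 15.2 km

15.2 km


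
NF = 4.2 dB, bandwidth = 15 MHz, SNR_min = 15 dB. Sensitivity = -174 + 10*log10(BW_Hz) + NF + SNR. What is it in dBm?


10*log10(15000000.0) = 71.76
S = -174 + 71.76 + 4.2 + 15 = -83.0 dBm

-83.0 dBm


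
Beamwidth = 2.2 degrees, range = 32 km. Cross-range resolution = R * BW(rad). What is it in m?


BW_rad = 0.038397244
CR = 32000 * 0.038397244 = 1228.7 m

1228.7 m


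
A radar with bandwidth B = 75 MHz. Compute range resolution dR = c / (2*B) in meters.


dR = 3e8 / (2 * 75000000.0) = 2.0 m

2.0 m


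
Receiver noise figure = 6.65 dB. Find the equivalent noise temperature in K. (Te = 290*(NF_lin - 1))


NF_lin = 10^(6.65/10) = 4.62381
Te = 290 * (4.62381 - 1) = 1050.9 K

1050.9 K


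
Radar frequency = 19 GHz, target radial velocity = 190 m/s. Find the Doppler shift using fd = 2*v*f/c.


fd = 2 * 190 * 19000000000.0 / 3e8 = 24066.7 Hz

24066.7 Hz


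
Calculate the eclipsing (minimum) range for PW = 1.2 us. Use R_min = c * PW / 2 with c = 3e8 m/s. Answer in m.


R_min = 3e8 * 1.2e-6 / 2 = 180.0 m

180.0 m


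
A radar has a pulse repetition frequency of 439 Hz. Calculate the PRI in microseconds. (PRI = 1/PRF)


PRI = 1/439 = 0.0022779043 s = 2277.9 us

2277.9 us


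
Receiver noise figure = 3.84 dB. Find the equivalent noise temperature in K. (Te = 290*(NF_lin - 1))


NF_lin = 10^(3.84/10) = 2.421029
Te = 290 * (2.421029 - 1) = 412.1 K

412.1 K


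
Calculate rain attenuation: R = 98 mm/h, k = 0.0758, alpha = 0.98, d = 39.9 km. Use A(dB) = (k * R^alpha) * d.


gamma = 0.0758 * 98^0.98 = 6.777519 dB/km
A = 6.777519 * 39.9 = 270.42 dB

270.42 dB


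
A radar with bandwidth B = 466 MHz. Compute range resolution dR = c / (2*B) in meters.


dR = 3e8 / (2 * 466000000.0) = 0.32 m

0.32 m


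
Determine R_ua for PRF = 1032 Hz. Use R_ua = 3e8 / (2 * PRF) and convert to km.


R_ua = 3e8 / (2 * 1032) = 145348.8 m = 145.3 km

145.3 km


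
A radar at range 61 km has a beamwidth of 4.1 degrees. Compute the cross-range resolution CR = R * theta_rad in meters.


BW_rad = 0.071558499
CR = 61000 * 0.071558499 = 4365.1 m

4365.1 m


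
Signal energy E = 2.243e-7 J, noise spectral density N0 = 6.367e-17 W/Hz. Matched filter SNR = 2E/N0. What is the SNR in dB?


SNR_lin = 2 * 2.243e-7 / 6.367e-17 = 7.046e9
SNR_dB = 10*log10(7.046e9) = 98.5 dB

98.5 dB


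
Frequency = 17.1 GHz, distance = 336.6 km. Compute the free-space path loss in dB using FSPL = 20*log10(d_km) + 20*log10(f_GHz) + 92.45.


20*log10(336.6) = 50.54
20*log10(17.1) = 24.66
FSPL = 167.7 dB

167.7 dB


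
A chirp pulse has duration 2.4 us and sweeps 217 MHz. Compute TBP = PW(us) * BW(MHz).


TBP = 2.4 * 217 = 520.8

520.8


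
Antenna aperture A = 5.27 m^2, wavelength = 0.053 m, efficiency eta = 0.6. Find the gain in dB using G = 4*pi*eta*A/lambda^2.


G_linear = 4*pi*0.6*5.27/0.053^2 = 14145.55
G_dB = 10*log10(14145.55) = 41.5 dB

41.5 dB


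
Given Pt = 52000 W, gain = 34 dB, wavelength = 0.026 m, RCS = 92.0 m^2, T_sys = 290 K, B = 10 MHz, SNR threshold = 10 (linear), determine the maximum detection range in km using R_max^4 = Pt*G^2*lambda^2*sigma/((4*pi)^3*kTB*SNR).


G_lin = 10^(34/10) = 2511.886432
R^4 = 52000 * 2511.886432^2 * 0.026^2 * 92.0 / ((4*pi)^3 * 1.38e-23 * 290 * 10000000.0 * 10)
R^4 = 2.5694e19 m^4
R_max = (2.5694e19)^(1/4) = 71196.4 m = 71.2 km

71.2 km


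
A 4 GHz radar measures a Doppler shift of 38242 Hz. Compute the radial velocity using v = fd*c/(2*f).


v = 38242 * 3e8 / (2 * 4000000000.0) = 1434.1 m/s

1434.1 m/s


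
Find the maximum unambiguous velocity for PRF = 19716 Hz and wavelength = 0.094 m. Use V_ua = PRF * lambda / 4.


V_ua = 19716 * 0.094 / 4 = 463.3 m/s

463.3 m/s


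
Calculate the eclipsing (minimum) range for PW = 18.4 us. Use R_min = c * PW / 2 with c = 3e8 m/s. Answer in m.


R_min = 3e8 * 18.4e-6 / 2 = 2760.0 m

2760.0 m


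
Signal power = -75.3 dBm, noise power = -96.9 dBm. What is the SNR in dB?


SNR = -75.3 - (-96.9) = 21.6 dB

21.6 dB


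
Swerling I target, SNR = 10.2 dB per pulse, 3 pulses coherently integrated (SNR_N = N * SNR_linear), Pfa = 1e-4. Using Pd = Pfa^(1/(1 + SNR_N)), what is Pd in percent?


SNR_lin = 10^(10.2/10) = 10.47129
SNR_N = 3 * 10.47129 = 31.41387
1/(1 + SNR_N) = 1/32.41387 = 0.030851
Pd = (1e-4)^0.030851 = 0.75266
Pd = 75.3%

75.3%


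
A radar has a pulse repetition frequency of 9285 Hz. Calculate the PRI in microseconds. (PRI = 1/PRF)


PRI = 1/9285 = 0.0001077006 s = 107.7 us

107.7 us


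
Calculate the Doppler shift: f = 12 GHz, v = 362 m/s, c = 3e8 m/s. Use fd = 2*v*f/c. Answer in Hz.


fd = 2 * 362 * 12000000000.0 / 3e8 = 28960.0 Hz

28960.0 Hz


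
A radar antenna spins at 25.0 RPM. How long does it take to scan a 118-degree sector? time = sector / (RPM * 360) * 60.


t = 118 / (25.0 * 360) * 60 = 0.79 s

0.79 s


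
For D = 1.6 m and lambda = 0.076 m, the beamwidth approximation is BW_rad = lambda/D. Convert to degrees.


BW_rad = 0.076 / 1.6 = 0.0475
BW_deg = 2.72 degrees

2.72 degrees


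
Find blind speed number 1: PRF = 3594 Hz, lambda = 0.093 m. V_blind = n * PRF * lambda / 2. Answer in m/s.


V_blind = 1 * 3594 * 0.093 / 2 = 167.1 m/s

167.1 m/s


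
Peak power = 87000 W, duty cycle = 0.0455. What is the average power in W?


P_avg = 87000 * 0.0455 = 3958.5 W

3958.5 W


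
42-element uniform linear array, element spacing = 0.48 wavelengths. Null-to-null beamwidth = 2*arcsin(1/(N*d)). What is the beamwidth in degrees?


1/(N*d) = 1/(42*0.48) = 0.049603
BW = 2*arcsin(0.049603) = 5.7 degrees

5.7 degrees


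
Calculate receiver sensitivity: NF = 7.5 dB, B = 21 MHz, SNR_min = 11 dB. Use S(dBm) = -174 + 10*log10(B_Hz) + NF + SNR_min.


10*log10(21000000.0) = 73.22
S = -174 + 73.22 + 7.5 + 11 = -82.3 dBm

-82.3 dBm


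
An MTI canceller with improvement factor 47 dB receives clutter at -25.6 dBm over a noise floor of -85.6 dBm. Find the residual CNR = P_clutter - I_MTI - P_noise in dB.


CNR = -25.6 - 47 - (-85.6) = 13.0 dB

13.0 dB


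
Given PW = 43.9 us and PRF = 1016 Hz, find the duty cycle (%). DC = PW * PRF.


DC = 43.9e-6 * 1016 * 100 = 4.46%

4.46%


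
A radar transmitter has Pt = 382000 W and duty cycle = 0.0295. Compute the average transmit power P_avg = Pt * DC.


P_avg = 382000 * 0.0295 = 11269.0 W

11269.0 W


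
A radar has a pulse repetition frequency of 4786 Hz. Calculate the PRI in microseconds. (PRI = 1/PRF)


PRI = 1/4786 = 0.0002089427 s = 208.9 us

208.9 us


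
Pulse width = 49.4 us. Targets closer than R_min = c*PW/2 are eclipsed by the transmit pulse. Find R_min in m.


R_min = 3e8 * 49.4e-6 / 2 = 7410.0 m

7410.0 m


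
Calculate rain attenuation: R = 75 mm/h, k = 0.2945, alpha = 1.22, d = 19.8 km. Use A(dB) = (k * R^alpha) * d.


gamma = 0.2945 * 75^1.22 = 57.103147 dB/km
A = 57.103147 * 19.8 = 1130.64 dB

1130.64 dB


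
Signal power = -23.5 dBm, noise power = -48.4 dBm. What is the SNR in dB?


SNR = -23.5 - (-48.4) = 24.9 dB

24.9 dB


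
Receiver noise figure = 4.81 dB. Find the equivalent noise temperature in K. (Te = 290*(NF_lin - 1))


NF_lin = 10^(4.81/10) = 3.026913
Te = 290 * (3.026913 - 1) = 587.8 K

587.8 K


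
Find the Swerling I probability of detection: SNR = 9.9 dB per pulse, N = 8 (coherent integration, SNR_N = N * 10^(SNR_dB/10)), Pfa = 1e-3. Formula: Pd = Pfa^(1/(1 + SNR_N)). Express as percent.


SNR_lin = 10^(9.9/10) = 9.77237
SNR_N = 8 * 9.77237 = 78.17896
1/(1 + SNR_N) = 1/79.17896 = 0.0126296
Pd = (1e-3)^0.0126296 = 0.91646
Pd = 91.6%

91.6%


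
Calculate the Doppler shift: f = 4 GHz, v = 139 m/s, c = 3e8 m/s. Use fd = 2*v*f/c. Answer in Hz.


fd = 2 * 139 * 4000000000.0 / 3e8 = 3706.7 Hz

3706.7 Hz


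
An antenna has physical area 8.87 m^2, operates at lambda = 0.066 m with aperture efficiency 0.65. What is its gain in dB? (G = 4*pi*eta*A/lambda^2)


G_linear = 4*pi*0.65*8.87/0.066^2 = 16632.56
G_dB = 10*log10(16632.56) = 42.2 dB

42.2 dB


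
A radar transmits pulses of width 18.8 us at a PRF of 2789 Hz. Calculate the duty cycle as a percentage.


DC = 18.8e-6 * 2789 * 100 = 5.24%

5.24%


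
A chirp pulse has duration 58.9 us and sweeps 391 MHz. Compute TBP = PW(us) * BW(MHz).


TBP = 58.9 * 391 = 23029.9

23029.9


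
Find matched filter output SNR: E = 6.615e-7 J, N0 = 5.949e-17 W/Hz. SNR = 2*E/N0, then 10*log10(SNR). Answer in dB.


SNR_lin = 2 * 6.615e-7 / 5.949e-17 = 2.224e10
SNR_dB = 10*log10(2.224e10) = 103.5 dB

103.5 dB


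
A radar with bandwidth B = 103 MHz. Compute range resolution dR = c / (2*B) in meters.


dR = 3e8 / (2 * 103000000.0) = 1.46 m

1.46 m


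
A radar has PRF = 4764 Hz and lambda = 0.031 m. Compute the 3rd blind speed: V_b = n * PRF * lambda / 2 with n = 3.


V_blind = 3 * 4764 * 0.031 / 2 = 221.5 m/s

221.5 m/s


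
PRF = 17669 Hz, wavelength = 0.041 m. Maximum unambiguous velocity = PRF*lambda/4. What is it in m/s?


V_ua = 17669 * 0.041 / 4 = 181.1 m/s

181.1 m/s


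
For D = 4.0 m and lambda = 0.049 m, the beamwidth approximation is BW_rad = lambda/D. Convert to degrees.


BW_rad = 0.049 / 4.0 = 0.01225
BW_deg = 0.7 degrees

0.7 degrees


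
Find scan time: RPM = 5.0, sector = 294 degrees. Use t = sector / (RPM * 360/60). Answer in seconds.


t = 294 / (5.0 * 360) * 60 = 9.8 s

9.8 s


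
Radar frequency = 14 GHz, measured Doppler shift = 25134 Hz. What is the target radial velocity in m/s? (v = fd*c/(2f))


v = 25134 * 3e8 / (2 * 14000000000.0) = 269.3 m/s

269.3 m/s


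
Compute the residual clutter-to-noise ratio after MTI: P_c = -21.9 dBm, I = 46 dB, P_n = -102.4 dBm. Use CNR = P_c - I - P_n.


CNR = -21.9 - 46 - (-102.4) = 34.5 dB

34.5 dB


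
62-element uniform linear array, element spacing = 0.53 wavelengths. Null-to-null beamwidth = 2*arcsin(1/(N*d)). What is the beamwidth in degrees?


1/(N*d) = 1/(62*0.53) = 0.030432
BW = 2*arcsin(0.030432) = 3.5 degrees

3.5 degrees


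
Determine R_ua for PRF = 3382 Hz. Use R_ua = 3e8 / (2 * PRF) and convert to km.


R_ua = 3e8 / (2 * 3382) = 44352.5 m = 44.4 km

44.4 km


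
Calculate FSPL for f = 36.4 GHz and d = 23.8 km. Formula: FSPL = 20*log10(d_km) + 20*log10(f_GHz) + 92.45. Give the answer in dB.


20*log10(23.8) = 27.53
20*log10(36.4) = 31.22
FSPL = 151.2 dB

151.2 dB


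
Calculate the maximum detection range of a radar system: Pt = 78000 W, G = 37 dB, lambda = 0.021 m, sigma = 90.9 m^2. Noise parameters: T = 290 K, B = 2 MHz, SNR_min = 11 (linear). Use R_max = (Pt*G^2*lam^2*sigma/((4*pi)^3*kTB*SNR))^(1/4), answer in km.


G_lin = 10^(37/10) = 5011.872336
R^4 = 78000 * 5011.872336^2 * 0.021^2 * 90.9 / ((4*pi)^3 * 1.38e-23 * 290 * 2000000.0 * 11)
R^4 = 4.49539e20 m^4
R_max = (4.49539e20)^(1/4) = 145610.2 m = 145.6 km

145.6 km


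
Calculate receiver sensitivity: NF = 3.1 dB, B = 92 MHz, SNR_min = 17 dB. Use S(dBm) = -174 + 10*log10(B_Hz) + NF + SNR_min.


10*log10(92000000.0) = 79.64
S = -174 + 79.64 + 3.1 + 17 = -74.3 dBm

-74.3 dBm


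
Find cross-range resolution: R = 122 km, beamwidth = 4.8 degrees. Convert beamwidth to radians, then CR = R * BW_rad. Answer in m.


BW_rad = 0.083775804
CR = 122000 * 0.083775804 = 10220.6 m

10220.6 m


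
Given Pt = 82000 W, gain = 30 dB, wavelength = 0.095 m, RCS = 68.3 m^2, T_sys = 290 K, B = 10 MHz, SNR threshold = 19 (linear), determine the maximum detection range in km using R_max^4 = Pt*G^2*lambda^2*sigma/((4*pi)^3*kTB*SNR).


G_lin = 10^(30/10) = 1000.0
R^4 = 82000 * 1000.0^2 * 0.095^2 * 68.3 / ((4*pi)^3 * 1.38e-23 * 290 * 10000000.0 * 19)
R^4 = 3.34982e19 m^4
R_max = (3.34982e19)^(1/4) = 76077.3 m = 76.1 km

76.1 km


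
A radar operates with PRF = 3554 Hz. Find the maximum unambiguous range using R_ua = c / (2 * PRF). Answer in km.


R_ua = 3e8 / (2 * 3554) = 42206.0 m = 42.2 km

42.2 km


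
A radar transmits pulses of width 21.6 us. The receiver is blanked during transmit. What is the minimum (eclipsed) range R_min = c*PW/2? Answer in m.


R_min = 3e8 * 21.6e-6 / 2 = 3240.0 m

3240.0 m


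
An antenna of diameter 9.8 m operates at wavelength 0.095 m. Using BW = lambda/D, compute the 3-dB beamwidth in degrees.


BW_rad = 0.095 / 9.8 = 0.009694
BW_deg = 0.56 degrees

0.56 degrees


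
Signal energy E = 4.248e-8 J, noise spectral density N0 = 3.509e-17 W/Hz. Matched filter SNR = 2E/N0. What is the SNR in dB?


SNR_lin = 2 * 4.248e-8 / 3.509e-17 = 2.421e9
SNR_dB = 10*log10(2.421e9) = 93.8 dB

93.8 dB


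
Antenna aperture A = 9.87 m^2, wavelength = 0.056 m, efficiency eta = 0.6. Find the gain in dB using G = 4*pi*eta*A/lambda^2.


G_linear = 4*pi*0.6*9.87/0.056^2 = 23730.24
G_dB = 10*log10(23730.24) = 43.8 dB

43.8 dB


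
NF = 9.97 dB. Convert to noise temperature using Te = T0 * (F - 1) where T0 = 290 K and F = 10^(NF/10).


NF_lin = 10^(9.97/10) = 9.93116
Te = 290 * (9.93116 - 1) = 2590.0 K

2590.0 K


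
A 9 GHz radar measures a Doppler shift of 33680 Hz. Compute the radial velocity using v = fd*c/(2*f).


v = 33680 * 3e8 / (2 * 9000000000.0) = 561.3 m/s

561.3 m/s


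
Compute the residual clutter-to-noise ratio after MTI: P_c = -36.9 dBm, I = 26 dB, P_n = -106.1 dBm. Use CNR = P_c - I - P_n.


CNR = -36.9 - 26 - (-106.1) = 43.2 dB

43.2 dB


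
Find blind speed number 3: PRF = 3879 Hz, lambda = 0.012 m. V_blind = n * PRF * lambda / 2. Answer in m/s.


V_blind = 3 * 3879 * 0.012 / 2 = 69.8 m/s

69.8 m/s


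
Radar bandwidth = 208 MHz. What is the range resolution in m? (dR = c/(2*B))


dR = 3e8 / (2 * 208000000.0) = 0.72 m

0.72 m


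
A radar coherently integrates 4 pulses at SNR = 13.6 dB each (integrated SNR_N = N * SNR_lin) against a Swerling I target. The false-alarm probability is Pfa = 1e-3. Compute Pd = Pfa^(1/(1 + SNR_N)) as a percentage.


SNR_lin = 10^(13.6/10) = 22.90868
SNR_N = 4 * 22.90868 = 91.63472
1/(1 + SNR_N) = 1/92.63472 = 0.0107951
Pd = (1e-3)^0.0107951 = 0.92814
Pd = 92.8%

92.8%


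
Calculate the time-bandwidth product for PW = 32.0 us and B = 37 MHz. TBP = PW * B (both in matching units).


TBP = 32.0 * 37 = 1184.0

1184.0


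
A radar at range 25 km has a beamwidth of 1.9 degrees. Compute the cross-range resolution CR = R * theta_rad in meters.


BW_rad = 0.033161256
CR = 25000 * 0.033161256 = 829.0 m

829.0 m


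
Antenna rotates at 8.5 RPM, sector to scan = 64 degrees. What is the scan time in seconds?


t = 64 / (8.5 * 360) * 60 = 1.25 s

1.25 s


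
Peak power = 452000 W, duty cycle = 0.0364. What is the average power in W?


P_avg = 452000 * 0.0364 = 16452.8 W

16452.8 W


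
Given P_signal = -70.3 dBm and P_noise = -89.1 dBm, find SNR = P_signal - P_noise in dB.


SNR = -70.3 - (-89.1) = 18.8 dB

18.8 dB


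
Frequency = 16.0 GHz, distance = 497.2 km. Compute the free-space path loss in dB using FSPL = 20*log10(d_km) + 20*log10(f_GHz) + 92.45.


20*log10(497.2) = 53.93
20*log10(16.0) = 24.08
FSPL = 170.5 dB

170.5 dB


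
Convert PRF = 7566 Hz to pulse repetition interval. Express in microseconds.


PRI = 1/7566 = 0.0001321702 s = 132.2 us

132.2 us


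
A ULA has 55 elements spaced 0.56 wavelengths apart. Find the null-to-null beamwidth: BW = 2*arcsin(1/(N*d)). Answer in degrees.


1/(N*d) = 1/(55*0.56) = 0.032468
BW = 2*arcsin(0.032468) = 3.7 degrees

3.7 degrees


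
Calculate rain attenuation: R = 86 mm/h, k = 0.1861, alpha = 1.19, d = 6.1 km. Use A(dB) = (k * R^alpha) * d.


gamma = 0.1861 * 86^1.19 = 37.307791 dB/km
A = 37.307791 * 6.1 = 227.58 dB

227.58 dB


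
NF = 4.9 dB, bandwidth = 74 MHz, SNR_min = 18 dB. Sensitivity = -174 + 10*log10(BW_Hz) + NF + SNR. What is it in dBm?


10*log10(74000000.0) = 78.69
S = -174 + 78.69 + 4.9 + 18 = -72.4 dBm

-72.4 dBm


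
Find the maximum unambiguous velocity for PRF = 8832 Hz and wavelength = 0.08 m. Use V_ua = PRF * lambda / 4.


V_ua = 8832 * 0.08 / 4 = 176.6 m/s

176.6 m/s


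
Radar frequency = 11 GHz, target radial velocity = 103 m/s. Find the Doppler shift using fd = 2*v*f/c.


fd = 2 * 103 * 11000000000.0 / 3e8 = 7553.3 Hz

7553.3 Hz


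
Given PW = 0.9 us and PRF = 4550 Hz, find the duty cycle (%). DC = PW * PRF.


DC = 0.9e-6 * 4550 * 100 = 0.41%

0.41%


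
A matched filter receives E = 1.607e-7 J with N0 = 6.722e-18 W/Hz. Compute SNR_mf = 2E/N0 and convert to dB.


SNR_lin = 2 * 1.607e-7 / 6.722e-18 = 4.781e10
SNR_dB = 10*log10(4.781e10) = 106.8 dB

106.8 dB


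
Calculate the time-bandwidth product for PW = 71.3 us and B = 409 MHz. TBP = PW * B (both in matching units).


TBP = 71.3 * 409 = 29161.7

29161.7


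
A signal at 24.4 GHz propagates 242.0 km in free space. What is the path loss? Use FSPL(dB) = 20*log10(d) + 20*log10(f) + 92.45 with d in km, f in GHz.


20*log10(242.0) = 47.68
20*log10(24.4) = 27.75
FSPL = 167.9 dB

167.9 dB


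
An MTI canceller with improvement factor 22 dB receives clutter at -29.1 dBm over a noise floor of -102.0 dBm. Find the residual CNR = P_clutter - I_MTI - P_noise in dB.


CNR = -29.1 - 22 - (-102.0) = 50.9 dB

50.9 dB


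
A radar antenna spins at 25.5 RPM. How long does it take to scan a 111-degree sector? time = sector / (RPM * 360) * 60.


t = 111 / (25.5 * 360) * 60 = 0.73 s

0.73 s


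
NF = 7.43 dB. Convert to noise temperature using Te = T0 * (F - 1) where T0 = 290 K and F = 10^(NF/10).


NF_lin = 10^(7.43/10) = 5.533501
Te = 290 * (5.533501 - 1) = 1314.7 K

1314.7 K


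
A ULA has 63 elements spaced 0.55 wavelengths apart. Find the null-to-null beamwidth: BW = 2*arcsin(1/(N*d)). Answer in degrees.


1/(N*d) = 1/(63*0.55) = 0.02886
BW = 2*arcsin(0.02886) = 3.3 degrees

3.3 degrees


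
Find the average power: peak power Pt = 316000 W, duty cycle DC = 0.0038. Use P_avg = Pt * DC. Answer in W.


P_avg = 316000 * 0.0038 = 1200.8 W

1200.8 W


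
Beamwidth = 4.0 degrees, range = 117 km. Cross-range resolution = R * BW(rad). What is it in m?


BW_rad = 0.06981317
CR = 117000 * 0.06981317 = 8168.1 m

8168.1 m


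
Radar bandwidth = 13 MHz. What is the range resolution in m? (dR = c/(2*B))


dR = 3e8 / (2 * 13000000.0) = 11.54 m

11.54 m


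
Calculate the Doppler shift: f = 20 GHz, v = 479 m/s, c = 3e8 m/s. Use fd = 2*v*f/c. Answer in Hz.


fd = 2 * 479 * 20000000000.0 / 3e8 = 63866.7 Hz

63866.7 Hz


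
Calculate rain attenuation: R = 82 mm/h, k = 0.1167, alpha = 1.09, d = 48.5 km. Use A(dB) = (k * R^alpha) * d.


gamma = 0.1167 * 82^1.09 = 14.227479 dB/km
A = 14.227479 * 48.5 = 690.03 dB

690.03 dB


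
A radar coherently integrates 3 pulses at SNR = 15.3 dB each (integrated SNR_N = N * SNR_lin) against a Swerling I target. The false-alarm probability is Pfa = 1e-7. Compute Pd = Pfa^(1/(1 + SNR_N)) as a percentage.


SNR_lin = 10^(15.3/10) = 33.88442
SNR_N = 3 * 33.88442 = 101.65326
1/(1 + SNR_N) = 1/102.65326 = 0.0097415
Pd = (1e-7)^0.0097415 = 0.85469
Pd = 85.5%

85.5%


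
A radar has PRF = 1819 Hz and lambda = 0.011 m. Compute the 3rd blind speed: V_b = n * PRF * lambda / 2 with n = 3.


V_blind = 3 * 1819 * 0.011 / 2 = 30.0 m/s

30.0 m/s


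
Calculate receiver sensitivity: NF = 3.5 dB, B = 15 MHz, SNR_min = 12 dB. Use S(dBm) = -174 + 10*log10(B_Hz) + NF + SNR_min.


10*log10(15000000.0) = 71.76
S = -174 + 71.76 + 3.5 + 12 = -86.7 dBm

-86.7 dBm


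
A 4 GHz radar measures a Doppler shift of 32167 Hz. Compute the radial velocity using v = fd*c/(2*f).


v = 32167 * 3e8 / (2 * 4000000000.0) = 1206.3 m/s

1206.3 m/s


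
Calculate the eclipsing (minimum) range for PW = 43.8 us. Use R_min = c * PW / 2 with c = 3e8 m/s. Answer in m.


R_min = 3e8 * 43.8e-6 / 2 = 6570.0 m

6570.0 m


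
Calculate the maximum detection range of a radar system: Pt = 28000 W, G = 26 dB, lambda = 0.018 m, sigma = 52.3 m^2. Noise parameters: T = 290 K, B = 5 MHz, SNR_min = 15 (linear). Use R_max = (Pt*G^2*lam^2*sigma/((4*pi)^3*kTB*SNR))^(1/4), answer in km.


G_lin = 10^(26/10) = 398.107171
R^4 = 28000 * 398.107171^2 * 0.018^2 * 52.3 / ((4*pi)^3 * 1.38e-23 * 290 * 5000000.0 * 15)
R^4 = 1.26252e17 m^4
R_max = (1.26252e17)^(1/4) = 18849.9 m = 18.8 km

18.8 km


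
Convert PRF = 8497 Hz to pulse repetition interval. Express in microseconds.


PRI = 1/8497 = 0.0001176886 s = 117.7 us

117.7 us


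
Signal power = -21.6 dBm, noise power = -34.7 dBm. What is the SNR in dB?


SNR = -21.6 - (-34.7) = 13.1 dB

13.1 dB


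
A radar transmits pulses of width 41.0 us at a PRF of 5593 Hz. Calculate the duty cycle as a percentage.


DC = 41.0e-6 * 5593 * 100 = 22.93%

22.93%


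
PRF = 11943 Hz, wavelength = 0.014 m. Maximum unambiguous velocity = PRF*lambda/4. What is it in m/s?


V_ua = 11943 * 0.014 / 4 = 41.8 m/s

41.8 m/s


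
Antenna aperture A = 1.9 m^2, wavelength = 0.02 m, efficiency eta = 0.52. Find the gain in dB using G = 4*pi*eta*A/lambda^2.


G_linear = 4*pi*0.52*1.9/0.02^2 = 31038.94
G_dB = 10*log10(31038.94) = 44.9 dB

44.9 dB


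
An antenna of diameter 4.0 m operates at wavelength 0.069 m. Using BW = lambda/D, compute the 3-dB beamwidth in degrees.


BW_rad = 0.069 / 4.0 = 0.01725
BW_deg = 0.99 degrees

0.99 degrees


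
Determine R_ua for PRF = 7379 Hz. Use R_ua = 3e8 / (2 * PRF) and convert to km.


R_ua = 3e8 / (2 * 7379) = 20328.0 m = 20.3 km

20.3 km


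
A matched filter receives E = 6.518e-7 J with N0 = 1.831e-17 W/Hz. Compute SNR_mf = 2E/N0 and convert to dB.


SNR_lin = 2 * 6.518e-7 / 1.831e-17 = 7.12e10
SNR_dB = 10*log10(7.12e10) = 108.5 dB

108.5 dB


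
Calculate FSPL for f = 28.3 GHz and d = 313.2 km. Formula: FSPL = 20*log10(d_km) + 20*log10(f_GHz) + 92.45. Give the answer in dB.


20*log10(313.2) = 49.92
20*log10(28.3) = 29.04
FSPL = 171.4 dB

171.4 dB


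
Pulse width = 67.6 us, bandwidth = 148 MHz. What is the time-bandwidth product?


TBP = 67.6 * 148 = 10004.8

10004.8


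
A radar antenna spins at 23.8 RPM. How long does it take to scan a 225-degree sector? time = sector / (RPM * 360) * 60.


t = 225 / (23.8 * 360) * 60 = 1.58 s

1.58 s


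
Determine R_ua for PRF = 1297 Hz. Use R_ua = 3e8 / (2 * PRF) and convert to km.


R_ua = 3e8 / (2 * 1297) = 115651.5 m = 115.7 km

115.7 km


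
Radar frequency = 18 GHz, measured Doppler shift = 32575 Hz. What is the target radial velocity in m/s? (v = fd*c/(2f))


v = 32575 * 3e8 / (2 * 18000000000.0) = 271.5 m/s

271.5 m/s


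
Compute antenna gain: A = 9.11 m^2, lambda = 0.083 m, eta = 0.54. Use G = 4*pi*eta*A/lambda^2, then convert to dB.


G_linear = 4*pi*0.54*9.11/0.083^2 = 8973.58
G_dB = 10*log10(8973.58) = 39.5 dB

39.5 dB


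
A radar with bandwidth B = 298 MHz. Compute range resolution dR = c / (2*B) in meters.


dR = 3e8 / (2 * 298000000.0) = 0.5 m

0.5 m


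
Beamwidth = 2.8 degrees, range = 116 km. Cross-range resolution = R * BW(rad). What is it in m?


BW_rad = 0.048869219
CR = 116000 * 0.048869219 = 5668.8 m

5668.8 m


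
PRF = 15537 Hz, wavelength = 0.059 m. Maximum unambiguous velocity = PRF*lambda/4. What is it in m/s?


V_ua = 15537 * 0.059 / 4 = 229.2 m/s

229.2 m/s


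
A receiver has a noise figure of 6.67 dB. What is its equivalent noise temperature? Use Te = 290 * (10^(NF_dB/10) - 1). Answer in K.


NF_lin = 10^(6.67/10) = 4.645153
Te = 290 * (4.645153 - 1) = 1057.1 K

1057.1 K


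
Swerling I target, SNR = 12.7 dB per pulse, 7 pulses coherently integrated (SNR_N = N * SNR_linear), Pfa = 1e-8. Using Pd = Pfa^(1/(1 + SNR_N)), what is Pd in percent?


SNR_lin = 10^(12.7/10) = 18.62087
SNR_N = 7 * 18.62087 = 130.34609
1/(1 + SNR_N) = 1/131.34609 = 0.0076135
Pd = (1e-8)^0.0076135 = 0.86914
Pd = 86.9%

86.9%


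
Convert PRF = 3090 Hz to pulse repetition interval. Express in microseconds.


PRI = 1/3090 = 0.0003236246 s = 323.6 us

323.6 us


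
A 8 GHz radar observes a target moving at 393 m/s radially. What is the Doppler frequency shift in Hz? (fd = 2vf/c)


fd = 2 * 393 * 8000000000.0 / 3e8 = 20960.0 Hz

20960.0 Hz


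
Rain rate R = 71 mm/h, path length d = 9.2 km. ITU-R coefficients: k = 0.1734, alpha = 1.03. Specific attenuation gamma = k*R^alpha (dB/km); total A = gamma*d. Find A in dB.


gamma = 0.1734 * 71^1.03 = 13.990885 dB/km
A = 13.990885 * 9.2 = 128.72 dB

128.72 dB


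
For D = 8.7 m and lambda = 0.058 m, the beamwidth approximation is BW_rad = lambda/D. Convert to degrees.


BW_rad = 0.058 / 8.7 = 0.006667
BW_deg = 0.38 degrees

0.38 degrees


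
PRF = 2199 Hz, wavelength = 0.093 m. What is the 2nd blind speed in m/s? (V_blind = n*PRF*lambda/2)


V_blind = 2 * 2199 * 0.093 / 2 = 204.5 m/s

204.5 m/s


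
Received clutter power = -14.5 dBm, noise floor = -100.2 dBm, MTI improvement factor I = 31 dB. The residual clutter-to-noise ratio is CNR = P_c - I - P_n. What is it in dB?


CNR = -14.5 - 31 - (-100.2) = 54.7 dB

54.7 dB


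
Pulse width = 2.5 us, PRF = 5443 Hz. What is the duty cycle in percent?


DC = 2.5e-6 * 5443 * 100 = 1.36%

1.36%


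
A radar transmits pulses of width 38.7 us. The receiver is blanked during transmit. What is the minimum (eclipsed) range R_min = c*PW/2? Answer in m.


R_min = 3e8 * 38.7e-6 / 2 = 5805.0 m

5805.0 m


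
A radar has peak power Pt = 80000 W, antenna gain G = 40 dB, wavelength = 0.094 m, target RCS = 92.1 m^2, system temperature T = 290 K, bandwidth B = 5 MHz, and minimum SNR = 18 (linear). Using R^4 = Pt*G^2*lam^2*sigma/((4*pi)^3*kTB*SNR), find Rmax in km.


G_lin = 10^(40/10) = 10000.0
R^4 = 80000 * 10000.0^2 * 0.094^2 * 92.1 / ((4*pi)^3 * 1.38e-23 * 290 * 5000000.0 * 18)
R^4 = 9.10869e21 m^4
R_max = (9.10869e21)^(1/4) = 308932.8 m = 308.9 km

308.9 km


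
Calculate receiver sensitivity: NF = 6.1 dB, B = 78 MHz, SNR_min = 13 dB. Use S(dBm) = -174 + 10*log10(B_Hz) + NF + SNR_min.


10*log10(78000000.0) = 78.92
S = -174 + 78.92 + 6.1 + 13 = -76.0 dBm

-76.0 dBm


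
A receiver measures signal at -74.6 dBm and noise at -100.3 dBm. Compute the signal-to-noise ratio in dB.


SNR = -74.6 - (-100.3) = 25.7 dB

25.7 dB


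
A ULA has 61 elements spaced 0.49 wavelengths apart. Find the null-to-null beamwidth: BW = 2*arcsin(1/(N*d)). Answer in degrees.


1/(N*d) = 1/(61*0.49) = 0.033456
BW = 2*arcsin(0.033456) = 3.8 degrees

3.8 degrees


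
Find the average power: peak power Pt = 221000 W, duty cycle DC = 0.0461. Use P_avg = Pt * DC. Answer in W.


P_avg = 221000 * 0.0461 = 10188.1 W

10188.1 W


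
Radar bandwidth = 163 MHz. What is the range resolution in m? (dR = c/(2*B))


dR = 3e8 / (2 * 163000000.0) = 0.92 m

0.92 m


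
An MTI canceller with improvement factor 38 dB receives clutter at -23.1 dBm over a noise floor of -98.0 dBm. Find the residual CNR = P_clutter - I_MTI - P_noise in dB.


CNR = -23.1 - 38 - (-98.0) = 36.9 dB

36.9 dB


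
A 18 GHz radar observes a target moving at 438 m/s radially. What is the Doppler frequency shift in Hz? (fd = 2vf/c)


fd = 2 * 438 * 18000000000.0 / 3e8 = 52560.0 Hz

52560.0 Hz


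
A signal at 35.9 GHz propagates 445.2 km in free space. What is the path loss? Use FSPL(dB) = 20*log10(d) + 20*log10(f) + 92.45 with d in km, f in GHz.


20*log10(445.2) = 52.97
20*log10(35.9) = 31.1
FSPL = 176.5 dB

176.5 dB


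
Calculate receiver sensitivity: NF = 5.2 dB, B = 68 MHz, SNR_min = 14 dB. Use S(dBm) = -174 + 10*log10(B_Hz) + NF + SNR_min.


10*log10(68000000.0) = 78.33
S = -174 + 78.33 + 5.2 + 14 = -76.5 dBm

-76.5 dBm


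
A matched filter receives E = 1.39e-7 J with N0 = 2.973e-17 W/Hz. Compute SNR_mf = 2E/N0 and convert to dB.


SNR_lin = 2 * 1.39e-7 / 2.973e-17 = 9.351e9
SNR_dB = 10*log10(9.351e9) = 99.7 dB

99.7 dB


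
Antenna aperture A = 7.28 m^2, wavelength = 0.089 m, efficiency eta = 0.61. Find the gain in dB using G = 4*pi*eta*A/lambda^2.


G_linear = 4*pi*0.61*7.28/0.089^2 = 7045.16
G_dB = 10*log10(7045.16) = 38.5 dB

38.5 dB


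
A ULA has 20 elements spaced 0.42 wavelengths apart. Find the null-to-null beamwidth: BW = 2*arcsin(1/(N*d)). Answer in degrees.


1/(N*d) = 1/(20*0.42) = 0.119048
BW = 2*arcsin(0.119048) = 13.7 degrees

13.7 degrees


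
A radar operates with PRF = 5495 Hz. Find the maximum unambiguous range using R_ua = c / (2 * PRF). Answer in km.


R_ua = 3e8 / (2 * 5495) = 27297.5 m = 27.3 km

27.3 km


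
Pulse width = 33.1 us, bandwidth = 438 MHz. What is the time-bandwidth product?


TBP = 33.1 * 438 = 14497.8

14497.8


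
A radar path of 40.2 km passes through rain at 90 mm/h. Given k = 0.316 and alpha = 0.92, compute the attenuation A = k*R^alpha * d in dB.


gamma = 0.316 * 90^0.92 = 19.842217 dB/km
A = 19.842217 * 40.2 = 797.66 dB

797.66 dB


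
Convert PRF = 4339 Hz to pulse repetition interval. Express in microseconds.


PRI = 1/4339 = 0.0002304678 s = 230.5 us

230.5 us


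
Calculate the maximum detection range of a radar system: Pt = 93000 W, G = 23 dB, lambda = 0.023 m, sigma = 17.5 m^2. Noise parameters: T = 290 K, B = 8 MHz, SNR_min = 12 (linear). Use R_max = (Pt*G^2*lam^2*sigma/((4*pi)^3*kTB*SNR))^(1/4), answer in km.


G_lin = 10^(23/10) = 199.526231
R^4 = 93000 * 199.526231^2 * 0.023^2 * 17.5 / ((4*pi)^3 * 1.38e-23 * 290 * 8000000.0 * 12)
R^4 = 4.49571e16 m^4
R_max = (4.49571e16)^(1/4) = 14561.3 m = 14.6 km

14.6 km


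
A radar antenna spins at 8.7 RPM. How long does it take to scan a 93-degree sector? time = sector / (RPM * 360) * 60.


t = 93 / (8.7 * 360) * 60 = 1.78 s

1.78 s


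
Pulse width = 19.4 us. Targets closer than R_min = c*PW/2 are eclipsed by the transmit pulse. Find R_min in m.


R_min = 3e8 * 19.4e-6 / 2 = 2910.0 m

2910.0 m


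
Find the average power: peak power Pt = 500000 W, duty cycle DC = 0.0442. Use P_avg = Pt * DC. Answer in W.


P_avg = 500000 * 0.0442 = 22100.0 W

22100.0 W


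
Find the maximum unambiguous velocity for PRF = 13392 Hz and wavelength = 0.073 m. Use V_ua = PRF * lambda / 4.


V_ua = 13392 * 0.073 / 4 = 244.4 m/s

244.4 m/s


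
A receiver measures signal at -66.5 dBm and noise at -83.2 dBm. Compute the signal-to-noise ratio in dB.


SNR = -66.5 - (-83.2) = 16.7 dB

16.7 dB


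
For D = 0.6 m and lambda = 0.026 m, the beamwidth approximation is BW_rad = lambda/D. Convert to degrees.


BW_rad = 0.026 / 0.6 = 0.043333
BW_deg = 2.48 degrees

2.48 degrees


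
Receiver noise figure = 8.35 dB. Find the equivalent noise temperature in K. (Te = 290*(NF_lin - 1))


NF_lin = 10^(8.35/10) = 6.839116
Te = 290 * (6.839116 - 1) = 1693.3 K

1693.3 K


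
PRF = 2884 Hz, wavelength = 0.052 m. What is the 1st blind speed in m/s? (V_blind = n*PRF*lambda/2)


V_blind = 1 * 2884 * 0.052 / 2 = 75.0 m/s

75.0 m/s


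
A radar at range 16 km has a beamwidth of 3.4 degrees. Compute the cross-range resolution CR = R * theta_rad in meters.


BW_rad = 0.059341195
CR = 16000 * 0.059341195 = 949.5 m

949.5 m
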